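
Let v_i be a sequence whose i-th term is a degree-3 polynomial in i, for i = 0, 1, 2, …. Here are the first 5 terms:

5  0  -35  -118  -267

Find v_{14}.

1st diffs: -5, -35, -83, -149.
2nd diffs: -30, -48, -66.
3rd diffs: -18, -18 (constant).
Newton forward-difference form: v_i = 5 + (-5)·C(i,1) + (-30)·C(i,2) + (-18)·C(i,3).
At i = 14: i = 14, so v_{14} = 5 - 70 - 2730 - 6552 = -9347.

-9347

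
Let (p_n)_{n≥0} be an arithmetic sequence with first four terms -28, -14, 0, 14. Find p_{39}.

Common difference d = 14.
p_n = -28 + (n - 0)·14.
p_{39} = -28 + 39·14 = 518.

518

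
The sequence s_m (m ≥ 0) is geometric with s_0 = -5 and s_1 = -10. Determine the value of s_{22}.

-20971520

Common ratio r = 2.
s_m = (-5)·2^(m-0).
s_{22} = (-5)·2^22 = -20971520.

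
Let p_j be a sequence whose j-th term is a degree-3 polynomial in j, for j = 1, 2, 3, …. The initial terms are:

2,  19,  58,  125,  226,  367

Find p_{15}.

1st diffs: 17, 39, 67, 101, 141.
2nd diffs: 22, 28, 34, 40.
3rd diffs: 6, 6, 6 (constant).
So p_j = j^3 + 5j^2 - 5j + 1.
Evaluating at j = 15 gives p_{15} = 4426.

4426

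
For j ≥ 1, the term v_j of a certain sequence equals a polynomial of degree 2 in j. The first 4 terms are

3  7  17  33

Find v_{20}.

1105

1st diffs: 4, 10, 16.
2nd diffs: 6, 6 (constant).
Newton forward-difference form: v_j = 3 + 4·C(j-1,1) + 6·C(j-1,2).
At j = 20: j-1 = 19, so v_{20} = 3 + 76 + 1026 = 1105.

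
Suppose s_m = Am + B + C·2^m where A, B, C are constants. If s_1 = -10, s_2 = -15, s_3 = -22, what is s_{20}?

-1048641

Plug in m = 1, 2, 3: A + B + 2C = -10; 2A + B + 4C = -15; 3A + B + 8C = -22.
Subtracting the first from the second: A + 2C = -5.
Subtracting the second from the third: A + 4C = -7.
Solving: C = -1, A = -3, then B = -5.
Therefore s_{20} = -60 + (-5) + (-1)·1048576 = -1048641.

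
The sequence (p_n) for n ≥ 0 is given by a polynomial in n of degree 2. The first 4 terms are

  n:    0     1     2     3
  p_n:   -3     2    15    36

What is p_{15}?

912

1st diffs: 5, 13, 21.
2nd diffs: 8, 8 (constant).
So p_n = 4n^2 + n - 3.
Evaluating at n = 15 gives p_{15} = 912.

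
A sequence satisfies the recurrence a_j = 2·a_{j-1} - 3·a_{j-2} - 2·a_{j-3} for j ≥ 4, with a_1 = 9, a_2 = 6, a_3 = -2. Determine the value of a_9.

Iterate the recurrence:
a_4 = -40  a_5 = -86  a_6 = -48  a_7 = 242  a_8 = 800  a_9 = 970.

970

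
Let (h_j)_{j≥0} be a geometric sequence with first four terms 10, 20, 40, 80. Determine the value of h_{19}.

Common ratio r = 2.
h_j = 10·2^(j-0).
h_{19} = 10·2^19 = 5242880.

5242880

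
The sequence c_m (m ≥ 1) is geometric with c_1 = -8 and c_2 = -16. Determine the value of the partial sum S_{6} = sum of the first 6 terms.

-504

Common ratio r = 2.
c_m = (-8)·2^(m-1).
S = (-8)·(2^6 - 1)/(2 - 1) = (-8)·(64 - 1)/(1) = -504.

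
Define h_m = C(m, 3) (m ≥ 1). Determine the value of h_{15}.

C(15, 3) = 455, so h_{15} = 455.

455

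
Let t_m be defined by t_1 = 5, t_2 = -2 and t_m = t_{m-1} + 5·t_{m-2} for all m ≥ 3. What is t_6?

193

Compute successive terms:
t_3 = 23, t_4 = 13, t_5 = 128, t_6 = 193.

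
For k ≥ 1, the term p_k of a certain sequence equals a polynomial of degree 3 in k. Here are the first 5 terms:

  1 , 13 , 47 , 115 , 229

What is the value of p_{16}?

7951

1st diffs: 12, 34, 68, 114.
2nd diffs: 22, 34, 46.
3rd diffs: 12, 12 (constant).
Newton forward-difference form: p_k = 1 + 12·C(k-1,1) + 22·C(k-1,2) + 12·C(k-1,3).
At k = 16: k-1 = 15, so p_{16} = 1 + 180 + 2310 + 5460 = 7951.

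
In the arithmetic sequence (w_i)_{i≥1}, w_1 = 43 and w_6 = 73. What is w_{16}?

133

Common difference d = (73 - 43) / (6 - 1) = 6.
w_i = 43 + (i - 1)·6.
w_{16} = 43 + 15·6 = 133.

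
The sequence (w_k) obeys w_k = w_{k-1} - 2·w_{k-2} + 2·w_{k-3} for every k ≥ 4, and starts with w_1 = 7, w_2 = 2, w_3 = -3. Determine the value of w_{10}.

Step forward from the initial values:
w_4 = 7, w_5 = 17, w_6 = -3, w_7 = -23, w_8 = 17, w_9 = 57, w_{10} = -23.

-23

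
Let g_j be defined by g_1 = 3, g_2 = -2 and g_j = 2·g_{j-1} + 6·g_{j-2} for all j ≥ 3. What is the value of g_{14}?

g_3 = 14, g_4 = 16, g_5 = 116, …, g_{11} = 230624, g_{12} = 838912, g_{13} = 3061568, g_{14} = 11156608.

11156608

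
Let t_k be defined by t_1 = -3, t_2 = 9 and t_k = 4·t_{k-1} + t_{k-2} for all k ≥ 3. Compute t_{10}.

814329

Step forward from the initial values:
t_3 = 33  t_4 = 141  t_5 = 597  t_6 = 2529  t_7 = 10713  t_8 = 45381  t_9 = 192237  t_{10} = 814329.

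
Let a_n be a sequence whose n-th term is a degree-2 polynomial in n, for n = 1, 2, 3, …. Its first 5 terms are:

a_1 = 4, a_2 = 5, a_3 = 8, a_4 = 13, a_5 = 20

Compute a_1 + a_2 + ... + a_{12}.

1st diffs: 1, 3, 5, 7.
2nd diffs: 2, 2, 2 (constant).
So a_n = n^2 - 2n + 5.
Continuing: …, 29, 40, 53, 68, …, a_{12} = 125.
Summing n = 1..12 (12 terms) gives 554.

554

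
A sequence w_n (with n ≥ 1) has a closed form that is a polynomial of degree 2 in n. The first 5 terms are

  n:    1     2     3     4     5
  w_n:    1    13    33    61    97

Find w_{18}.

1293

1st diffs: 12, 20, 28, 36.
2nd diffs: 8, 8, 8 (constant).
Newton forward-difference form: w_n = 1 + 12·C(n-1,1) + 8·C(n-1,2).
At n = 18: n-1 = 17, so w_{18} = 1 + 204 + 1088 = 1293.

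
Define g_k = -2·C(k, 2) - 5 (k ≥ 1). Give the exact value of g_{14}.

-187

C(14, 2) = 91, so g_{14} = -187.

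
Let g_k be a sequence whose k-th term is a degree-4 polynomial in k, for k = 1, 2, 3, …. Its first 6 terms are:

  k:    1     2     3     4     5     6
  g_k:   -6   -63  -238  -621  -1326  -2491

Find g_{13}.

-40158

1st diffs: -57, -175, -383, -705, -1165.
2nd diffs: -118, -208, -322, -460.
3rd diffs: -90, -114, -138.
4th diffs: -24, -24 (constant).
So g_k = -k^4 - 5k^3 - 4k^2 + 5k - 1.
Evaluating at k = 13 gives g_{13} = -40158.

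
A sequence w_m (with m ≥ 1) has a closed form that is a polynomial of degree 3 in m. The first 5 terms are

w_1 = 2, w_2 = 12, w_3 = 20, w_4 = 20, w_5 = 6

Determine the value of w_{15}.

-2224

1st diffs: 10, 8, 0, -14.
2nd diffs: -2, -8, -14.
3rd diffs: -6, -6 (constant).
Newton forward-difference form: w_m = 2 + 10·C(m-1,1) + (-2)·C(m-1,2) + (-6)·C(m-1,3).
At m = 15: m-1 = 14, so w_{15} = 2 + 140 - 182 - 2184 = -2224.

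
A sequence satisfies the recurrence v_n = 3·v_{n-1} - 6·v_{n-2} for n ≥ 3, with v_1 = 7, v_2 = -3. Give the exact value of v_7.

2133

Step forward from the initial values:
v_3 = -51;  v_4 = -135;  v_5 = -99;  v_6 = 513;  v_7 = 2133.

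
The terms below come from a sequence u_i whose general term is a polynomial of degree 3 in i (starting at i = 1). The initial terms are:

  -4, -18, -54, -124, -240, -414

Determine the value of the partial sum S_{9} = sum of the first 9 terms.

1st diffs: -14, -36, -70, -116, -174.
2nd diffs: -22, -34, -46, -58.
3rd diffs: -12, -12, -12 (constant).
Newton forward-difference form: u_i = -4 + (-14)·C(i-1,1) + (-22)·C(i-1,2) + (-12)·C(i-1,3).
Continuing: -658, -984, -1404.
Summing i = 1..9 (9 terms) gives -3900.

-3900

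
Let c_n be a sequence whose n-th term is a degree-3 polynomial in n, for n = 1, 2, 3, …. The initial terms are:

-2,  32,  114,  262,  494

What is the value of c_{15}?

11394

1st diffs: 34, 82, 148, 232.
2nd diffs: 48, 66, 84.
3rd diffs: 18, 18 (constant).
Newton forward-difference form: c_n = -2 + 34·C(n-1,1) + 48·C(n-1,2) + 18·C(n-1,3).
At n = 15: n-1 = 14, so c_{15} = -2 + 476 + 4368 + 6552 = 11394.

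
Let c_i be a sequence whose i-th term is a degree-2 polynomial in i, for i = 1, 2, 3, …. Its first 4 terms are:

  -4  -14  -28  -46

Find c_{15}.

1st diffs: -10, -14, -18.
2nd diffs: -4, -4 (constant).
Newton forward-difference form: c_i = -4 + (-10)·C(i-1,1) + (-4)·C(i-1,2).
At i = 15: i-1 = 14, so c_{15} = -4 - 140 - 364 = -508.

-508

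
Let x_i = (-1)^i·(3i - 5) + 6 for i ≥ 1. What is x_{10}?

31

(-1)^10 = 1; 3i - 5 at i=10 is 25; so x_{10} = 31.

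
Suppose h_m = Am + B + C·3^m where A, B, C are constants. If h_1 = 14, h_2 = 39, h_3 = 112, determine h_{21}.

41841412834

Plug in m = 1, 2, 3: A + B + 3C = 14; 2A + B + 9C = 39; 3A + B + 27C = 112.
Subtracting the first from the second: A + 6C = 25.
Subtracting the second from the third: A + 18C = 73.
Solving: C = 4, A = 1, then B = 1.
Therefore h_{21} = 21 + 1 + 4·10460353203 = 41841412834.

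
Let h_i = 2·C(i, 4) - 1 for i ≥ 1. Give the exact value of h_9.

C(9, 4) = 126, so h_9 = 251.

251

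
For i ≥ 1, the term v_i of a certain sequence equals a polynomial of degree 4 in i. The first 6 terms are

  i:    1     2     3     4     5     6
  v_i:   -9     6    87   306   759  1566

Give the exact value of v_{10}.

11574

1st diffs: 15, 81, 219, 453, 807.
2nd diffs: 66, 138, 234, 354.
3rd diffs: 72, 96, 120.
4th diffs: 24, 24 (constant).
Newton forward-difference form: v_i = -9 + 15·C(i-1,1) + 66·C(i-1,2) + 72·C(i-1,3) + 24·C(i-1,4).
At i = 10: i-1 = 9, so v_{10} = -9 + 135 + 2376 + 6048 + 3024 = 11574.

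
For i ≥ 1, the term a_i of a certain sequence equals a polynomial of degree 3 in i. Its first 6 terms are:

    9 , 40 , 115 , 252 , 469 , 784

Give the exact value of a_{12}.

1st diffs: 31, 75, 137, 217, 315.
2nd diffs: 44, 62, 80, 98.
3rd diffs: 18, 18, 18 (constant).
So a_i = 3i^3 + 4i^2 - 2i + 4.
Evaluating at i = 12 gives a_{12} = 5740.

5740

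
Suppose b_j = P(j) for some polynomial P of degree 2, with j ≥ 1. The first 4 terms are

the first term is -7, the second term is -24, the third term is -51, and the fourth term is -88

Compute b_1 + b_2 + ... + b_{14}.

1st diffs: -17, -27, -37.
2nd diffs: -10, -10 (constant).
Newton forward-difference form: b_j = -7 + (-17)·C(j-1,1) + (-10)·C(j-1,2).
Continuing: …, -135, -192, -259, -336, …, b_{14} = -1008.
Summing j = 1..14 (14 terms) gives -5285.

-5285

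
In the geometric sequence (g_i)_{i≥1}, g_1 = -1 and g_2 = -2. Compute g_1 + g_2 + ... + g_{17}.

-131071

Common ratio r = 2.
g_i = (-1)·2^(i-1).
S = (-1)·(2^17 - 1)/(2 - 1) = (-1)·(131072 - 1)/(1) = -131071.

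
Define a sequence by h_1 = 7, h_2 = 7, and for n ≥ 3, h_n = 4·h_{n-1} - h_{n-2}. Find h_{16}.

h_3 = 21; h_4 = 77; h_5 = 287; …; h_{13} = 10799887; h_{14} = 40305727; h_{15} = 150423021; h_{16} = 561386357.

561386357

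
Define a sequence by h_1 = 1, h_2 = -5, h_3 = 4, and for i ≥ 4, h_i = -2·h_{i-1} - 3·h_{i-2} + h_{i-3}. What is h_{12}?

3035

Iterate the recurrence:
h_4 = 8  h_5 = -33  h_6 = 46  h_7 = 15  h_8 = -201  h_9 = 403  h_{10} = -188  h_{11} = -1034  h_{12} = 3035.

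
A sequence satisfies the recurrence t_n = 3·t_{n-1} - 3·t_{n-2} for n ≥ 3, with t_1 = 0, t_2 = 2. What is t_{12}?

-486

Step forward from the initial values:
t_3 = 6; t_4 = 12; t_5 = 18; t_6 = 18; t_7 = 0; t_8 = -54; t_9 = -162; t_{10} = -324; t_{11} = -486; t_{12} = -486.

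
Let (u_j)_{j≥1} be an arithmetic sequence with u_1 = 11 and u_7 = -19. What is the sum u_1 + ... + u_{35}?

-2590

Common difference d = (-19 - 11) / (7 - 1) = -5.
u_j = 11 + (j - 1)·(-5).
u_{35} = -159; S = 35·(11 + (-159))/2 = -2590.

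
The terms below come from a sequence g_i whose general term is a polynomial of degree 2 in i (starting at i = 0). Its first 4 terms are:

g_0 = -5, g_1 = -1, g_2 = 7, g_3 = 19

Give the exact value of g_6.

1st diffs: 4, 8, 12.
2nd diffs: 4, 4 (constant).
Newton forward-difference form: g_i = -5 + 4·C(i,1) + 4·C(i,2).
At i = 6: i = 6, so g_6 = -5 + 24 + 60 = 79.

79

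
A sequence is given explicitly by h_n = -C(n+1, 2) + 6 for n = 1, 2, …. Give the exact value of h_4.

C(5, 2) = 10, so h_4 = -4.

-4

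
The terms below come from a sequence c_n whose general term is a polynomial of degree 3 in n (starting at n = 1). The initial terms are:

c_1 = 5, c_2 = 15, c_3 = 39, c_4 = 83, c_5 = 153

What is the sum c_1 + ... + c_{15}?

15685

1st diffs: 10, 24, 44, 70.
2nd diffs: 14, 20, 26.
3rd diffs: 6, 6 (constant).
Newton forward-difference form: c_n = 5 + 10·C(n-1,1) + 14·C(n-1,2) + 6·C(n-1,3).
Continuing: …, 255, 395, 579, 813, …, c_{15} = 3603.
Summing n = 1..15 (15 terms) gives 15685.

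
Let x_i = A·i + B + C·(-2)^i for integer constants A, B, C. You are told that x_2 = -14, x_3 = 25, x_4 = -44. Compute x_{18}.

-786386

Plug in i = 2, 3, 4: 2A + B + 4C = -14; 3A + B - 8C = 25; 4A + B + 16C = -44.
Subtracting the first from the second: A - 12C = 39.
Subtracting the second from the third: A + 24C = -69.
Solving: C = -3, A = 3, then B = -8.
So x_i = 3·i + (-8) + (-3)·(-2)^i; at i=18 this is -786386.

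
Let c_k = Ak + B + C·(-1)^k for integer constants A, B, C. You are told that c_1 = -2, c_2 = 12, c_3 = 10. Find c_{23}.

The three given values yield: A + B - C = -2; 2A + B + C = 12; 3A + B - C = 10.
Subtracting the first from the second: A + 2C = 14.
Subtracting the second from the third: A - 2C = -2.
Solving: C = 4, A = 6, then B = -4.
Therefore c_{23} = 138 + (-4) + 4·(-1) = 130.

130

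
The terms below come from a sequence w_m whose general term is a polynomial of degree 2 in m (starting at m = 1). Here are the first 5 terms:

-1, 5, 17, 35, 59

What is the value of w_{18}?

1st diffs: 6, 12, 18, 24.
2nd diffs: 6, 6, 6 (constant).
Newton forward-difference form: w_m = -1 + 6·C(m-1,1) + 6·C(m-1,2).
At m = 18: m-1 = 17, so w_{18} = -1 + 102 + 816 = 917.

917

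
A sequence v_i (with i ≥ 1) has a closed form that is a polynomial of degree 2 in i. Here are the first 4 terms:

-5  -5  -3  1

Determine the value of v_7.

25

1st diffs: 0, 2, 4.
2nd diffs: 2, 2 (constant).
So v_i = i^2 - 3i - 3.
Evaluating at i = 7 gives v_7 = 25.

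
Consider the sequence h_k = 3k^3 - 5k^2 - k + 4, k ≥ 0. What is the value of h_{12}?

h_{12} = 3·12^3 - 5·12^2 - 1·12 + 4 = 4456.

4456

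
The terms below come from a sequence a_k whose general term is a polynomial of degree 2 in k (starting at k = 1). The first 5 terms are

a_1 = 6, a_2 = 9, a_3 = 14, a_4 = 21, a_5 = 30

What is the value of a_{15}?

1st diffs: 3, 5, 7, 9.
2nd diffs: 2, 2, 2 (constant).
Newton forward-difference form: a_k = 6 + 3·C(k-1,1) + 2·C(k-1,2).
At k = 15: k-1 = 14, so a_{15} = 6 + 42 + 182 = 230.

230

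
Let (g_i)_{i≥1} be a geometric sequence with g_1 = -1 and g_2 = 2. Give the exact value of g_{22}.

2097152

Common ratio r = -2.
g_i = (-1)·(-2)^(i-1).
g_{22} = (-1)·(-2)^21 = 2097152.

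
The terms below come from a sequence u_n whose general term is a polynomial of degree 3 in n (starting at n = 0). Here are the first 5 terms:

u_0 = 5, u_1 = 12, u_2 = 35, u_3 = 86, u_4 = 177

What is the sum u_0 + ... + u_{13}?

18543

1st diffs: 7, 23, 51, 91.
2nd diffs: 16, 28, 40.
3rd diffs: 12, 12 (constant).
Newton forward-difference form: u_n = 5 + 7·C(n,1) + 16·C(n,2) + 12·C(n,3).
Continuing: …, 320, 527, 810, 1181, …, u_{13} = 4776.
Summing n = 0..13 (14 terms) gives 18543.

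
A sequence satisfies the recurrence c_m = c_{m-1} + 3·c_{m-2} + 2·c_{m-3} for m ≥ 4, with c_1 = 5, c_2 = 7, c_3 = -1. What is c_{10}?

4942

Compute successive terms:
c_4 = 30, c_5 = 41, c_6 = 129, c_7 = 312, c_8 = 781, c_9 = 1975, c_{10} = 4942.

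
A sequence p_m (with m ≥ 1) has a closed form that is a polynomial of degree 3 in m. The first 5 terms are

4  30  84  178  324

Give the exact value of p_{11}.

1st diffs: 26, 54, 94, 146.
2nd diffs: 28, 40, 52.
3rd diffs: 12, 12 (constant).
Newton forward-difference form: p_m = 4 + 26·C(m-1,1) + 28·C(m-1,2) + 12·C(m-1,3).
At m = 11: m-1 = 10, so p_{11} = 4 + 260 + 1260 + 1440 = 2964.

2964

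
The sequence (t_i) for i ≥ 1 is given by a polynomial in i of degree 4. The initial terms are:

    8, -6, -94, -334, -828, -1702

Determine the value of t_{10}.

1st diffs: -14, -88, -240, -494, -874.
2nd diffs: -74, -152, -254, -380.
3rd diffs: -78, -102, -126.
4th diffs: -24, -24 (constant).
Newton forward-difference form: t_i = 8 + (-14)·C(i-1,1) + (-74)·C(i-1,2) + (-78)·C(i-1,3) + (-24)·C(i-1,4).
At i = 10: i-1 = 9, so t_{10} = 8 - 126 - 2664 - 6552 - 3024 = -12358.

-12358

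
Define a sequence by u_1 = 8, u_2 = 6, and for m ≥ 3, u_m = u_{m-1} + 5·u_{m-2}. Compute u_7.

Step forward from the initial values:
u_3 = 46; u_4 = 76; u_5 = 306; u_6 = 686; u_7 = 2216.

2216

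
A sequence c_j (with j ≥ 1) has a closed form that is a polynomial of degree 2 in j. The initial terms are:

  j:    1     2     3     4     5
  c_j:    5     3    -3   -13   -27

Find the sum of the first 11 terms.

1st diffs: -2, -6, -10, -14.
2nd diffs: -4, -4, -4 (constant).
So c_j = -2j^2 + 4j + 3.
Continuing: …, -45, -67, -93, -123, …, c_{11} = -195.
Summing j = 1..11 (11 terms) gives -715.

-715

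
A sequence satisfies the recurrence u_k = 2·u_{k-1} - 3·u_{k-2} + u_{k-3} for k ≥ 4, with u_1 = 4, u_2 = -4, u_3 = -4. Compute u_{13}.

Iterate the recurrence:
u_4 = 8  u_5 = 24  u_6 = 20  u_7 = -24  u_8 = -84  u_9 = -76  u_{10} = 76  u_{11} = 296  u_{12} = 288  u_{13} = -236.

-236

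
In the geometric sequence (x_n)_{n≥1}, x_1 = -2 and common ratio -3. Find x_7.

-1458

x_n = (-2)·(-3)^(n-1).
x_7 = (-2)·(-3)^6 = -1458.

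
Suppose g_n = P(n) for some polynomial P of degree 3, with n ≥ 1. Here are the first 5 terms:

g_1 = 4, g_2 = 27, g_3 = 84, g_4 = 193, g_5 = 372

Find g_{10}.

2947

1st diffs: 23, 57, 109, 179.
2nd diffs: 34, 52, 70.
3rd diffs: 18, 18 (constant).
So g_n = 3n^3 - n^2 + 5n - 3.
Evaluating at n = 10 gives g_{10} = 2947.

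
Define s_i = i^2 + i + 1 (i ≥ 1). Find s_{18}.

s_{18} = 1·18^2 + 1·18 + 1 = 343.

343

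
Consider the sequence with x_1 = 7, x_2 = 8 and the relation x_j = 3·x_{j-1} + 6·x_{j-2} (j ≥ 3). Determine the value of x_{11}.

7825086

x_3 = 66  x_4 = 246  x_5 = 1134  x_6 = 4878  x_7 = 21438  x_8 = 93582  x_9 = 409374  x_{10} = 1789614  x_{11} = 7825086.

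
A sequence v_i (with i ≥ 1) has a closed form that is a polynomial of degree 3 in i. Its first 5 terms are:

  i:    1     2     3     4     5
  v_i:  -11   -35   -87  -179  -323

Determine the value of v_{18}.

1st diffs: -24, -52, -92, -144.
2nd diffs: -28, -40, -52.
3rd diffs: -12, -12 (constant).
So v_i = -2i^3 - 2i^2 - 4i - 3.
Evaluating at i = 18 gives v_{18} = -12387.

-12387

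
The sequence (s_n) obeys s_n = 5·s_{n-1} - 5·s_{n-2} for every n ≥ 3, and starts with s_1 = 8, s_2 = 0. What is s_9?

Step forward from the initial values:
s_3 = -40  s_4 = -200  s_5 = -800  s_6 = -3000  s_7 = -11000  s_8 = -40000  s_9 = -145000.

-145000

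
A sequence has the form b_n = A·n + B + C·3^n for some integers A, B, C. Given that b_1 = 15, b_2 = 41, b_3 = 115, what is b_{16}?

Write the equations: A + B + 3C = 15; 2A + B + 9C = 41; 3A + B + 27C = 115.
Subtracting the first from the second: A + 6C = 26.
Subtracting the second from the third: A + 18C = 74.
Solving: C = 4, A = 2, then B = 1.
So b_n = 2·n + 1 + 4·3^n; at n=16 this is 172186917.

172186917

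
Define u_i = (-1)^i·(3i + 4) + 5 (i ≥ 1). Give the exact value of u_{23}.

-68

(-1)^23 = -1; 3i + 4 at i=23 is 73; so u_{23} = -68.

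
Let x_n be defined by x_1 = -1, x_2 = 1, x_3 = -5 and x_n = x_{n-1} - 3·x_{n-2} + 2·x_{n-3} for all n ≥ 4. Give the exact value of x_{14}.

1711

Step forward from the initial values:
x_4 = -10, x_5 = 7, x_6 = 27, …, x_{11} = 23, x_{12} = -637, x_{13} = -246, x_{14} = 1711.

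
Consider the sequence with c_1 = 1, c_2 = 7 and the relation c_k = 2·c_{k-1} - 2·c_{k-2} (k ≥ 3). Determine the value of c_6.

-28

Iterate the recurrence:
c_3 = 12; c_4 = 10; c_5 = -4; c_6 = -28.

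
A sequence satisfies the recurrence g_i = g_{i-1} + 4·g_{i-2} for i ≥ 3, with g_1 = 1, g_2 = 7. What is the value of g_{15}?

1086811

Iterate the recurrence:
g_3 = 11;  g_4 = 39;  g_5 = 83;  …;  g_{12} = 64839;  g_{13} = 165491;  g_{14} = 424847;  g_{15} = 1086811.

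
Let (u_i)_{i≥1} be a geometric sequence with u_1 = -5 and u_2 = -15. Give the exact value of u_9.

Common ratio r = 3.
u_i = (-5)·3^(i-1).
u_9 = (-5)·3^8 = -32805.

-32805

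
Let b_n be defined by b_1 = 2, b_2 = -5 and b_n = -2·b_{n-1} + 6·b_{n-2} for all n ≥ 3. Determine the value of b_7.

Iterate the recurrence:
b_3 = 22  b_4 = -74  b_5 = 280  b_6 = -1004  b_7 = 3688.

3688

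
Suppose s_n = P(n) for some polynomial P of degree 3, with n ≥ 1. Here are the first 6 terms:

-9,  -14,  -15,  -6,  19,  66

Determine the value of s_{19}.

5409

1st diffs: -5, -1, 9, 25, 47.
2nd diffs: 4, 10, 16, 22.
3rd diffs: 6, 6, 6 (constant).
Newton forward-difference form: s_n = -9 + (-5)·C(n-1,1) + 4·C(n-1,2) + 6·C(n-1,3).
At n = 19: n-1 = 18, so s_{19} = -9 - 90 + 612 + 4896 = 5409.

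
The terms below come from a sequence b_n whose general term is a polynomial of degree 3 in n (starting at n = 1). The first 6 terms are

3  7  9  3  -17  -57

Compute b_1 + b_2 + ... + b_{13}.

1st diffs: 4, 2, -6, -20, -40.
2nd diffs: -2, -8, -14, -20.
3rd diffs: -6, -6, -6 (constant).
So b_n = -n^3 + 5n^2 - 4n + 3.
Continuing: …, -123, -221, -357, -537, …, b_{13} = -1401.
Summing n = 1..13 (13 terms) gives -4511.

-4511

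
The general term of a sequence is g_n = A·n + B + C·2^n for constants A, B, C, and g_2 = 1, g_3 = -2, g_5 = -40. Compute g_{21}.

-4194200

Plug in n = 2, 3, 5: 2A + B + 4C = 1; 3A + B + 8C = -2; 5A + B + 32C = -40.
Subtracting the first from the second: A + 4C = -3.
Subtracting the second from the third: 2A + 24C = -38.
Solving: C = -2, A = 5, then B = -1.
So g_n = 5·n + (-1) + (-2)·2^n; at n=21 this is -4194200.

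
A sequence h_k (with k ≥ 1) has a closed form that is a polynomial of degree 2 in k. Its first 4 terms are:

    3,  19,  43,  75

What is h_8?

1st diffs: 16, 24, 32.
2nd diffs: 8, 8 (constant).
Newton forward-difference form: h_k = 3 + 16·C(k-1,1) + 8·C(k-1,2).
At k = 8: k-1 = 7, so h_8 = 3 + 112 + 168 = 283.

283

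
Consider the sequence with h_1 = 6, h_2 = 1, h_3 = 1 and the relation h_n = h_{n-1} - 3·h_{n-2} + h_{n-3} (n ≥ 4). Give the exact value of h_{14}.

279

Iterate the recurrence:
h_4 = 4;  h_5 = 2;  h_6 = -9;  …;  h_{11} = -131;  h_{12} = -20;  h_{13} = 350;  h_{14} = 279.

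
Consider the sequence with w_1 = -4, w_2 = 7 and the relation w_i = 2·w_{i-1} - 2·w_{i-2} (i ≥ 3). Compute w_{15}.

Step forward from the initial values:
w_3 = 22; w_4 = 30; w_5 = 16; …; w_{12} = 480; w_{13} = 256; w_{14} = -448; w_{15} = -1408.

-1408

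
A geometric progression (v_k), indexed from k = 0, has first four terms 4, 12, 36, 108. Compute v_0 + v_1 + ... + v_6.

4372

Common ratio r = 3.
v_k = 4·3^(k-0).
S = 4·(3^7 - 1)/(3 - 1) = 4·(2187 - 1)/(2) = 4372.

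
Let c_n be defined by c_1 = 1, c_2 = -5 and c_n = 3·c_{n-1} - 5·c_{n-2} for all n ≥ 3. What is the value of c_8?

715

c_3 = -20;  c_4 = -35;  c_5 = -5;  c_6 = 160;  c_7 = 505;  c_8 = 715.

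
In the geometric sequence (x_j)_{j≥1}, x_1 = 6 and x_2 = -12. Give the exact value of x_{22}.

-12582912

Common ratio r = -2.
x_j = 6·(-2)^(j-1).
x_{22} = 6·(-2)^21 = -12582912.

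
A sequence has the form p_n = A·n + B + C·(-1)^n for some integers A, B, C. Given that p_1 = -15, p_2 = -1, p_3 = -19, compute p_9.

Write the equations: A + B - C = -15; 2A + B + C = -1; 3A + B - C = -19.
Subtracting the first from the second: A + 2C = 14.
Subtracting the second from the third: A - 2C = -18.
Solving: C = 8, A = -2, then B = -5.
So p_n = -2·n + (-5) + 8·(-1)^n; at n=9 this is -31.

-31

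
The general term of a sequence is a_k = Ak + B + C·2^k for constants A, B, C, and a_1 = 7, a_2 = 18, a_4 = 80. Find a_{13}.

Write the equations: A + B + 2C = 7; 2A + B + 4C = 18; 4A + B + 16C = 80.
Subtracting the first from the second: A + 2C = 11.
Subtracting the second from the third: 2A + 12C = 62.
Solving: C = 5, A = 1, then B = -4.
So a_k = 1·k + (-4) + 5·2^k; at k=13 this is 40969.

40969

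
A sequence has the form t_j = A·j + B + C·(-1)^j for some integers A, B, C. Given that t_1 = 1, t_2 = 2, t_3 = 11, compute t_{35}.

Plug in j = 1, 2, 3: A + B - C = 1; 2A + B + C = 2; 3A + B - C = 11.
Subtracting the first from the second: A + 2C = 1.
Subtracting the second from the third: A - 2C = 9.
Solving: C = -2, A = 5, then B = -6.
So t_j = 5·j + (-6) + (-2)·(-1)^j; at j=35 this is 171.

171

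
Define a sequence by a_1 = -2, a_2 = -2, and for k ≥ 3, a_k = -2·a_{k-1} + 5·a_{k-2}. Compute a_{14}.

Applying the relation repeatedly:
a_3 = -6  a_4 = 2  a_5 = -34  …  a_{11} = -43846  a_{12} = 150882  a_{13} = -520994  a_{14} = 1796398.

1796398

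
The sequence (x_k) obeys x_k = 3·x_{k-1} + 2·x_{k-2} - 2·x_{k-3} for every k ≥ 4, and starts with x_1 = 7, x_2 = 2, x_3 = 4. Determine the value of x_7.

x_4 = 2, x_5 = 10, x_6 = 26, x_7 = 94.

94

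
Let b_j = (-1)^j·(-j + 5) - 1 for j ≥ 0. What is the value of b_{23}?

(-1)^23 = -1; -j + 5 at j=23 is -18; so b_{23} = 17.

17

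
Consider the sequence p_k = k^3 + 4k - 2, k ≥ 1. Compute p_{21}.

p_{21} = 1·21^3 + 4·21 - 2 = 9343.

9343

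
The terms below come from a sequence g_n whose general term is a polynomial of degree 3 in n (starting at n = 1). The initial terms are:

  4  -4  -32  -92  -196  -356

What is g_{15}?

-6296

1st diffs: -8, -28, -60, -104, -160.
2nd diffs: -20, -32, -44, -56.
3rd diffs: -12, -12, -12 (constant).
Newton forward-difference form: g_n = 4 + (-8)·C(n-1,1) + (-20)·C(n-1,2) + (-12)·C(n-1,3).
At n = 15: n-1 = 14, so g_{15} = 4 - 112 - 1820 - 4368 = -6296.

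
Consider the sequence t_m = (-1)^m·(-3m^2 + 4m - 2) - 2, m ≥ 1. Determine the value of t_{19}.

(-1)^19 = -1; -3m^2 + 4m - 2 at m=19 is -1009; so t_{19} = 1007.

1007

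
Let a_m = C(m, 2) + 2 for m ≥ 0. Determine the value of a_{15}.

C(15, 2) = 105, so a_{15} = 107.

107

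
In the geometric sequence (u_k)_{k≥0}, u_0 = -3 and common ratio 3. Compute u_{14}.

u_k = (-3)·3^(k-0).
u_{14} = (-3)·3^14 = -14348907.

-14348907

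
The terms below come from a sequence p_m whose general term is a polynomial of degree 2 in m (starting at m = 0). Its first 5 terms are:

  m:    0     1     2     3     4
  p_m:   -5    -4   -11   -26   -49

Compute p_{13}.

1st diffs: 1, -7, -15, -23.
2nd diffs: -8, -8, -8 (constant).
Newton forward-difference form: p_m = -5 + 1·C(m,1) + (-8)·C(m,2).
At m = 13: m = 13, so p_{13} = -5 + 13 - 624 = -616.

-616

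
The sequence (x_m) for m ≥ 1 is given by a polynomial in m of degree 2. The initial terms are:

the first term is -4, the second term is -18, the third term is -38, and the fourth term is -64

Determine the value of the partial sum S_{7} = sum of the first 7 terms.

1st diffs: -14, -20, -26.
2nd diffs: -6, -6 (constant).
Newton forward-difference form: x_m = -4 + (-14)·C(m-1,1) + (-6)·C(m-1,2).
Continuing: -96, -134, -178.
Summing m = 1..7 (7 terms) gives -532.

-532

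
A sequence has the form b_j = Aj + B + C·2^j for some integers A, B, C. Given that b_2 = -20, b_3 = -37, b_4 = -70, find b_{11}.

-8205

The three given values yield: 2A + B + 4C = -20; 3A + B + 8C = -37; 4A + B + 16C = -70.
Subtracting the first from the second: A + 4C = -17.
Subtracting the second from the third: A + 8C = -33.
Solving: C = -4, A = -1, then B = -2.
Hence b_{11} = -1·11 + (-2) + (-4)·2048 = -8205.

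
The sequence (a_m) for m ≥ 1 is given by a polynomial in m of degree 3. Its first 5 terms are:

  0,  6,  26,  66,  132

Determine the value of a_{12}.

1st diffs: 6, 20, 40, 66.
2nd diffs: 14, 20, 26.
3rd diffs: 6, 6 (constant).
Newton forward-difference form: a_m = 6·C(m-1,1) + 14·C(m-1,2) + 6·C(m-1,3).
At m = 12: m-1 = 11, so a_{12} = 66 + 770 + 990 = 1826.

1826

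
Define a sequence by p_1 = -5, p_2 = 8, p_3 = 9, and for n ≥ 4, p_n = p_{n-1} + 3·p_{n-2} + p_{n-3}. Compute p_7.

373

Step forward from the initial values:
p_4 = 28;  p_5 = 63;  p_6 = 156;  p_7 = 373.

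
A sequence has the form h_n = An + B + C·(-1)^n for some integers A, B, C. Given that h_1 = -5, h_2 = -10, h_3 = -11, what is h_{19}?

-59

Plug in n = 1, 2, 3: A + B - C = -5; 2A + B + C = -10; 3A + B - C = -11.
Subtracting the first from the second: A + 2C = -5.
Subtracting the second from the third: A - 2C = -1.
Solving: C = -1, A = -3, then B = -3.
So h_n = -3·n + (-3) + (-1)·(-1)^n; at n=19 this is -59.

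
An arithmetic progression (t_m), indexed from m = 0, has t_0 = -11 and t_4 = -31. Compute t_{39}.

Common difference d = (-31 - (-11)) / (4 - 0) = -5.
t_m = -11 + (m - 0)·(-5).
t_{39} = -11 + 39·(-5) = -206.

-206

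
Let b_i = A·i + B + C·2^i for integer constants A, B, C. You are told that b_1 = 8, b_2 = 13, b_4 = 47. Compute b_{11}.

6136

Plug in i = 1, 2, 4: A + B + 2C = 8; 2A + B + 4C = 13; 4A + B + 16C = 47.
Subtracting the first from the second: A + 2C = 5.
Subtracting the second from the third: 2A + 12C = 34.
Solving: C = 3, A = -1, then B = 3.
Therefore b_{11} = -11 + 3 + 3·2048 = 6136.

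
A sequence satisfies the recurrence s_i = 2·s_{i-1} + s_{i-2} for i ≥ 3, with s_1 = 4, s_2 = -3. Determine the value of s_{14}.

-44943

Iterate the recurrence:
s_3 = -2; s_4 = -7; s_5 = -16; …; s_{11} = -3194; s_{12} = -7711; s_{13} = -18616; s_{14} = -44943.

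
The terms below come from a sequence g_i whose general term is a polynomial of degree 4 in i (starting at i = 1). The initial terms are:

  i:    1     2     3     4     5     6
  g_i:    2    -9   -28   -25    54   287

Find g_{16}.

1st diffs: -11, -19, 3, 79, 233.
2nd diffs: -8, 22, 76, 154.
3rd diffs: 30, 54, 78.
4th diffs: 24, 24 (constant).
So g_i = i^4 - 5i^3 + i^2 + 6i - 1.
Evaluating at i = 16 gives g_{16} = 45407.

45407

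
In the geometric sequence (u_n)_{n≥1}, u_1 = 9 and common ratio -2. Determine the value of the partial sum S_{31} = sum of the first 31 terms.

6442450947

u_n = 9·(-2)^(n-1).
S = 9·((-2)^31 - 1)/(-2 - 1) = 9·(-2147483648 - 1)/(-3) = 6442450947.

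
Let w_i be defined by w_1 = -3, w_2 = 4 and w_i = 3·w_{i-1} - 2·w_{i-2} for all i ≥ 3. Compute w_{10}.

Iterate the recurrence:
w_3 = 18; w_4 = 46; w_5 = 102; w_6 = 214; w_7 = 438; w_8 = 886; w_9 = 1782; w_{10} = 3574.
(Characteristic roots are 2 and 1.)

3574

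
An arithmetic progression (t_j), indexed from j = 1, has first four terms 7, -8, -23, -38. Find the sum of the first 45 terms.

Common difference d = -15.
t_j = 7 + (j - 1)·(-15).
t_{45} = -653; S = 45·(7 + (-653))/2 = -14535.

-14535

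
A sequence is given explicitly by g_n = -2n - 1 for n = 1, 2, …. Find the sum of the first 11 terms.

-143

Over n = 1..11: Σn = 66.
Total = (-2)·66 + (-1)·11 = -143.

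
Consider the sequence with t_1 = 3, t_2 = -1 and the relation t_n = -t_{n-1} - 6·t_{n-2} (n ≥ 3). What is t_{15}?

795583

Applying the relation repeatedly:
t_3 = -17, t_4 = 23, t_5 = 79, …, t_{12} = 46583, t_{13} = -103217, t_{14} = -176281, t_{15} = 795583.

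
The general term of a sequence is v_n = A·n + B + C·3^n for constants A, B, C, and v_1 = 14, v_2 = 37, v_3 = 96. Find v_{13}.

Write the equations: A + B + 3C = 14; 2A + B + 9C = 37; 3A + B + 27C = 96.
Subtracting the first from the second: A + 6C = 23.
Subtracting the second from the third: A + 18C = 59.
Solving: C = 3, A = 5, then B = 0.
Hence v_{13} = 5·13 + 0 + 3·1594323 = 4783034.

4783034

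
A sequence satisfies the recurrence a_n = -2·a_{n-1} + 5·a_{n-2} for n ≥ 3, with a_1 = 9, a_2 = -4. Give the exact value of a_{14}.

-34064824

Step forward from the initial values:
a_3 = 53  a_4 = -126  a_5 = 517  …  a_{11} = 830173  a_{12} = -2862566  a_{13} = 9875997  a_{14} = -34064824.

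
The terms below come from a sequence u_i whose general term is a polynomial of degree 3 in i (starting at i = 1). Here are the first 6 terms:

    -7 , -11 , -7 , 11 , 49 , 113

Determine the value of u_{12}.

1st diffs: -4, 4, 18, 38, 64.
2nd diffs: 8, 14, 20, 26.
3rd diffs: 6, 6, 6 (constant).
Newton forward-difference form: u_i = -7 + (-4)·C(i-1,1) + 8·C(i-1,2) + 6·C(i-1,3).
At i = 12: i-1 = 11, so u_{12} = -7 - 44 + 440 + 990 = 1379.

1379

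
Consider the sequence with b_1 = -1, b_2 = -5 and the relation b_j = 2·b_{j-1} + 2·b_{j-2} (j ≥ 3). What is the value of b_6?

Step forward from the initial values:
b_3 = -12, b_4 = -34, b_5 = -92, b_6 = -252.

-252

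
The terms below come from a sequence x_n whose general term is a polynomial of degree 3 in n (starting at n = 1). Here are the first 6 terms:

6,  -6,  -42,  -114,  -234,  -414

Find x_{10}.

-1974

1st diffs: -12, -36, -72, -120, -180.
2nd diffs: -24, -36, -48, -60.
3rd diffs: -12, -12, -12 (constant).
So x_n = -2n^3 + 2n + 6.
Evaluating at n = 10 gives x_{10} = -1974.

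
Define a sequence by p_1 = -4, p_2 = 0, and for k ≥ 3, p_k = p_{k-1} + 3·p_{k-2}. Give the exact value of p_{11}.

Iterate the recurrence:
p_3 = -12;  p_4 = -12;  p_5 = -48;  p_6 = -84;  p_7 = -228;  p_8 = -480;  p_9 = -1164;  p_{10} = -2604;  p_{11} = -6096.

-6096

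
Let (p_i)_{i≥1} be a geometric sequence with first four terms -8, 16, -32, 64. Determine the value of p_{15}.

Common ratio r = -2.
p_i = (-8)·(-2)^(i-1).
p_{15} = (-8)·(-2)^14 = -131072.

-131072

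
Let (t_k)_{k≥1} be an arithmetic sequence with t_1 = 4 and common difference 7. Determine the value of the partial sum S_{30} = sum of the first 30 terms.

3165

t_k = 4 + (k - 1)·7.
t_{30} = 207; S = 30·(4 + 207)/2 = 3165.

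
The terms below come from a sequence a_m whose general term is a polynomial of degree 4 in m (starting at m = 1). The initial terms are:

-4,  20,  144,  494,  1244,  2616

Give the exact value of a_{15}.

103344

1st diffs: 24, 124, 350, 750, 1372.
2nd diffs: 100, 226, 400, 622.
3rd diffs: 126, 174, 222.
4th diffs: 48, 48 (constant).
Newton forward-difference form: a_m = -4 + 24·C(m-1,1) + 100·C(m-1,2) + 126·C(m-1,3) + 48·C(m-1,4).
At m = 15: m-1 = 14, so a_{15} = -4 + 336 + 9100 + 45864 + 48048 = 103344.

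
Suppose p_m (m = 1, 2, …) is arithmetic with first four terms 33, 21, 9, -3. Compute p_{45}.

-495

Common difference d = -12.
p_m = 33 + (m - 1)·(-12).
p_{45} = 33 + 44·(-12) = -495.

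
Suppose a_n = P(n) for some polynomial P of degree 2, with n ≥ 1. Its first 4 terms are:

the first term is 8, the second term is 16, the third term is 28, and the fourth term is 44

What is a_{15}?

484

1st diffs: 8, 12, 16.
2nd diffs: 4, 4 (constant).
Newton forward-difference form: a_n = 8 + 8·C(n-1,1) + 4·C(n-1,2).
At n = 15: n-1 = 14, so a_{15} = 8 + 112 + 364 = 484.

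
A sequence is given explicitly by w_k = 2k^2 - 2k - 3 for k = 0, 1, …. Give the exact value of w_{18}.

609

w_{18} = 2·18^2 - 2·18 - 3 = 609.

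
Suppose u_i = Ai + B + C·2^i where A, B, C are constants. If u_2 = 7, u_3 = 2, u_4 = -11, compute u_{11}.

-4054

Plug in i = 2, 3, 4: 2A + B + 4C = 7; 3A + B + 8C = 2; 4A + B + 16C = -11.
Subtracting the first from the second: A + 4C = -5.
Subtracting the second from the third: A + 8C = -13.
Solving: C = -2, A = 3, then B = 9.
Hence u_{11} = 3·11 + 9 + (-2)·2048 = -4054.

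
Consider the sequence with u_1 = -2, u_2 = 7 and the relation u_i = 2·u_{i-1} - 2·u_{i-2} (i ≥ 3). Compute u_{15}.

-1152

u_3 = 18  u_4 = 22  u_5 = 8  …  u_{12} = 352  u_{13} = 128  u_{14} = -448  u_{15} = -1152.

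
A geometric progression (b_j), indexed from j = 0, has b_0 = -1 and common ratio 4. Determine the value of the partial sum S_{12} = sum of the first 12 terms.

b_j = (-1)·4^(j-0).
S = (-1)·(4^12 - 1)/(4 - 1) = (-1)·(16777216 - 1)/(3) = -5592405.

-5592405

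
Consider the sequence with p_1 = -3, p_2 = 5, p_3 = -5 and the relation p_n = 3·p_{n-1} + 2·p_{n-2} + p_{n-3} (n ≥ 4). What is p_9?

-5133

Applying the relation repeatedly:
p_4 = -8; p_5 = -29; p_6 = -108; p_7 = -390; p_8 = -1415; p_9 = -5133.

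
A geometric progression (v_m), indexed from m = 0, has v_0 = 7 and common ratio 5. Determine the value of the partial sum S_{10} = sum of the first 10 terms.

v_m = 7·5^(m-0).
S = 7·(5^10 - 1)/(5 - 1) = 7·(9765625 - 1)/(4) = 17089842.

17089842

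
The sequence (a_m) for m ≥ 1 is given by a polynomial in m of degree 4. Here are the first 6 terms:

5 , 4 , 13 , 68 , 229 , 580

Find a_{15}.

1st diffs: -1, 9, 55, 161, 351.
2nd diffs: 10, 46, 106, 190.
3rd diffs: 36, 60, 84.
4th diffs: 24, 24 (constant).
So a_m = m^4 - 4m^3 + 4m^2 + 4.
Evaluating at m = 15 gives a_{15} = 38029.

38029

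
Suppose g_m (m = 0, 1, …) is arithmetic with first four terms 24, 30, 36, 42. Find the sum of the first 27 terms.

Common difference d = 6.
g_m = 24 + (m - 0)·6.
g_{26} = 180; S = 27·(24 + 180)/2 = 2754.

2754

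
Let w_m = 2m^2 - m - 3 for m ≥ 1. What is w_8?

117

w_8 = 2·8^2 - 1·8 - 3 = 117.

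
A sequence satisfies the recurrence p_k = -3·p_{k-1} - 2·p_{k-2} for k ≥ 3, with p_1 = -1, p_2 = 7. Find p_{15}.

-98299

Iterate the recurrence:
p_3 = -19; p_4 = 43; p_5 = -91; …; p_{12} = 12283; p_{13} = -24571; p_{14} = 49147; p_{15} = -98299.
(Characteristic roots are -1 and -2.)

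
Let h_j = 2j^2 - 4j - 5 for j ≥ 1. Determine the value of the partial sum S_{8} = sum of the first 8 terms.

Over j = 1..8: Σj = 36, Σj² = 204.
Total = (2)·204 + (-4)·36 + (-5)·8 = 224.

224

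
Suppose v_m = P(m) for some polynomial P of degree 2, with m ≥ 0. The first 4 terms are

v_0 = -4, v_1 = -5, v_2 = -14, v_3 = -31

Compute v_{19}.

1st diffs: -1, -9, -17.
2nd diffs: -8, -8 (constant).
Newton forward-difference form: v_m = -4 + (-1)·C(m,1) + (-8)·C(m,2).
At m = 19: m = 19, so v_{19} = -4 - 19 - 1368 = -1391.

-1391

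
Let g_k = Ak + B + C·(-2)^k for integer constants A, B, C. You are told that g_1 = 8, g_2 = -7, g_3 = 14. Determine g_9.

Plug in k = 1, 2, 3: A + B - 2C = 8; 2A + B + 4C = -7; 3A + B - 8C = 14.
Subtracting the first from the second: A + 6C = -15.
Subtracting the second from the third: A - 12C = 21.
Solving: C = -2, A = -3, then B = 7.
Therefore g_9 = -27 + 7 + (-2)·(-512) = 1004.

1004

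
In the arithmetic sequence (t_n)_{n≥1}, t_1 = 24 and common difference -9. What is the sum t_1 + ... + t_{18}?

t_n = 24 + (n - 1)·(-9).
t_{18} = -129; S = 18·(24 + (-129))/2 = -945.

-945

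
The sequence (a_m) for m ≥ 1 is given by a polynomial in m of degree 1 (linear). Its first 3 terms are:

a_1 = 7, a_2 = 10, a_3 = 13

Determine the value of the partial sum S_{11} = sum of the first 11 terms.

242

1st diffs: 3, 3 (constant).
So a_m = 3m + 4.
Continuing: …, 16, 19, 22, 25, …, a_{11} = 37.
Summing m = 1..11 (11 terms) gives 242.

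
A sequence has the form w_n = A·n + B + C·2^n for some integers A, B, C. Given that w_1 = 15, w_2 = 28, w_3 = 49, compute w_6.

288

The three given values yield: A + B + 2C = 15; 2A + B + 4C = 28; 3A + B + 8C = 49.
Subtracting the first from the second: A + 2C = 13.
Subtracting the second from the third: A + 4C = 21.
Solving: C = 4, A = 5, then B = 2.
Therefore w_6 = 30 + 2 + 4·64 = 288.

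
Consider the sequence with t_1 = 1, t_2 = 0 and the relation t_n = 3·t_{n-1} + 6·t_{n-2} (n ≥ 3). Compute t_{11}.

Applying the relation repeatedly:
t_3 = 6  t_4 = 18  t_5 = 90  t_6 = 378  t_7 = 1674  t_8 = 7290  t_9 = 31914  t_{10} = 139482  t_{11} = 609930.

609930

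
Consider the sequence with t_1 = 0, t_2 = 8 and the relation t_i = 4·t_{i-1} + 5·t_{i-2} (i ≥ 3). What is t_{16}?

Iterate the recurrence:
t_3 = 32; t_4 = 168; t_5 = 832; …; t_{13} = 325520832; t_{14} = 1627604168; t_{15} = 8138020832; t_{16} = 40690104168.
(Characteristic roots are 5 and -1.)

40690104168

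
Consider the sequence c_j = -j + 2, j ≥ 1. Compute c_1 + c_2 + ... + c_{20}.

-170

Over j = 1..20: Σj = 210.
Total = (-1)·210 + (2)·20 = -170.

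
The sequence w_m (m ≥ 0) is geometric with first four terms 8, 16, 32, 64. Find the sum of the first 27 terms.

Common ratio r = 2.
w_m = 8·2^(m-0).
S = 8·(2^27 - 1)/(2 - 1) = 8·(134217728 - 1)/(1) = 1073741816.

1073741816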